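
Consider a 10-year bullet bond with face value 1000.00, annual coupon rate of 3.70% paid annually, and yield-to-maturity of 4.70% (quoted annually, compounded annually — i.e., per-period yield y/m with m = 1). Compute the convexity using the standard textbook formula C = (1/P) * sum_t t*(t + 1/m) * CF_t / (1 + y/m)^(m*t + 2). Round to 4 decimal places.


Answer: Convexity = 80.1227

Derivation:
Coupon per period c = face * coupon_rate / m = 37.000000
Periods per year m = 1; per-period yield y/m = 0.047000
Number of cashflows N = 10
Cashflows (t years, CF_t, discount factor 1/(1+y/m)^(m*t), PV):
  t = 1.0000: CF_t = 37.000000, DF = 0.955110, PV = 35.339064
  t = 2.0000: CF_t = 37.000000, DF = 0.912235, PV = 33.752688
  t = 3.0000: CF_t = 37.000000, DF = 0.871284, PV = 32.237524
  t = 4.0000: CF_t = 37.000000, DF = 0.832172, PV = 30.790376
  t = 5.0000: CF_t = 37.000000, DF = 0.794816, PV = 29.408191
  t = 6.0000: CF_t = 37.000000, DF = 0.759137, PV = 28.088053
  t = 7.0000: CF_t = 37.000000, DF = 0.725059, PV = 26.827176
  t = 8.0000: CF_t = 37.000000, DF = 0.692511, PV = 25.622899
  t = 9.0000: CF_t = 37.000000, DF = 0.661424, PV = 24.472683
  t = 10.0000: CF_t = 1037.000000, DF = 0.631732, PV = 655.106547
Price P = sum_t PV_t = 921.645201
Convexity numerator sum_t t*(t + 1/m) * CF_t / (1+y/m)^(m*t + 2):
  t = 1.0000: term = 64.475048
  t = 2.0000: term = 184.742258
  t = 3.0000: term = 352.898296
  t = 4.0000: term = 561.761057
  t = 5.0000: term = 804.815269
  t = 6.0000: term = 1076.161773
  t = 7.0000: term = 1370.470261
  t = 8.0000: term = 1682.935237
  t = 9.0000: term = 2009.235001
  t = 10.0000: term = 65737.209011
Convexity = (1/P) * sum = 73844.703212 / 921.645201 = 80.122701


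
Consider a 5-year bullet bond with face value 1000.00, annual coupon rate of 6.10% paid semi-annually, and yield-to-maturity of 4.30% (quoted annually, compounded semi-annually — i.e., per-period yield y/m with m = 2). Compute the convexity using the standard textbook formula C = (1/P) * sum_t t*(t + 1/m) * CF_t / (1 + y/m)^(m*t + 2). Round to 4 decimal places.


Coupon per period c = face * coupon_rate / m = 30.500000
Periods per year m = 2; per-period yield y/m = 0.021500
Number of cashflows N = 10
Cashflows (t years, CF_t, discount factor 1/(1+y/m)^(m*t), PV):
  t = 0.5000: CF_t = 30.500000, DF = 0.978953, PV = 29.858052
  t = 1.0000: CF_t = 30.500000, DF = 0.958348, PV = 29.229615
  t = 1.5000: CF_t = 30.500000, DF = 0.938177, PV = 28.614405
  t = 2.0000: CF_t = 30.500000, DF = 0.918431, PV = 28.012144
  t = 2.5000: CF_t = 30.500000, DF = 0.899100, PV = 27.422559
  t = 3.0000: CF_t = 30.500000, DF = 0.880177, PV = 26.845384
  t = 3.5000: CF_t = 30.500000, DF = 0.861651, PV = 26.280356
  t = 4.0000: CF_t = 30.500000, DF = 0.843515, PV = 25.727221
  t = 4.5000: CF_t = 30.500000, DF = 0.825762, PV = 25.185728
  t = 5.0000: CF_t = 1030.500000, DF = 0.808381, PV = 833.036991
Price P = sum_t PV_t = 1080.212454
Convexity numerator sum_t t*(t + 1/m) * CF_t / (1+y/m)^(m*t + 2):
  t = 0.5000: term = 14.307203
  t = 1.0000: term = 42.018217
  t = 1.5000: term = 82.267678
  t = 2.0000: term = 134.226918
  t = 2.5000: term = 197.102669
  t = 3.0000: term = 270.135817
  t = 3.5000: term = 352.600185
  t = 4.0000: term = 443.801366
  t = 4.5000: term = 543.075583
  t = 5.0000: term = 21954.332550
Convexity = (1/P) * sum = 24033.868185 / 1080.212454 = 22.249205

Answer: Convexity = 22.2492


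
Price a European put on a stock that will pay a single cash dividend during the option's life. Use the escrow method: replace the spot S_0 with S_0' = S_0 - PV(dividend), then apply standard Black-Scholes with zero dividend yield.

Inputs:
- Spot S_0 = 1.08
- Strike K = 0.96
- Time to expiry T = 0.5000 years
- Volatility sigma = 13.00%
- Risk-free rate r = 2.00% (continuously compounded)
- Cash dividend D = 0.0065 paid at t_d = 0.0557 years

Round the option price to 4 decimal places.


PV(D) = D * exp(-r * t_d) = 0.0065 * 0.99888662 = 0.00649276
S_0' = S_0 - PV(D) = 1.0800 - 0.00649276 = 1.07350724
d1 = (ln(S_0'/K) + (r + sigma^2/2)*T) / (sigma*sqrt(T)) = 1.37046078
d2 = d1 - sigma*sqrt(T) = 1.27853690
exp(-rT) = 0.99004983
N(-d1) = 0.08527156; N(-d2) = 0.10053009
P = K * exp(-rT) * N(-d2) - S_0' * N(-d1) = 0.9600 * 0.99004983 * 0.10053009 - 1.07350724 * 0.08527156 = 0.0040

Answer: Price = 0.0040


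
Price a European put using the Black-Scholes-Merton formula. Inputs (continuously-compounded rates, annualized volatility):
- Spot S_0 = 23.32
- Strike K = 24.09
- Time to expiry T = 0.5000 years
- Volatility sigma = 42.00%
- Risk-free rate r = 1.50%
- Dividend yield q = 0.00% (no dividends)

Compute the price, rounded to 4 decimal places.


d1 = (ln(S/K) + (r - q + 0.5*sigma^2) * T) / (sigma * sqrt(T)) = 0.06436202
d2 = d1 - sigma * sqrt(T) = -0.23262283
exp(-rT) = 0.99252805; exp(-qT) = 1.00000000
P = K * exp(-rT) * N(-d2) - S_0 * exp(-qT) * N(-d1)
N(-d1) = 0.47434099; N(-d2) = 0.59197285
P = 24.0900 * 0.99252805 * 0.59197285 - 23.3200 * 1.00000000 * 0.47434099 = 3.0924

Answer: Price = 3.0924


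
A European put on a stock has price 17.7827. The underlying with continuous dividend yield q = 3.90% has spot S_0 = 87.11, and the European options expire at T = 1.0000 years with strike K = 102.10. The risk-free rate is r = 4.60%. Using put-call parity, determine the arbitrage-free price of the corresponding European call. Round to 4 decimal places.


Answer: Call price = 4.0510

Derivation:
Put-call parity: C - P = S_0 * exp(-qT) - K * exp(-rT).
S_0 * exp(-qT) = 87.1100 * 0.96175071 = 83.77810427
K * exp(-rT) = 102.1000 * 0.95504196 = 97.50978434
C = P + S*exp(-qT) - K*exp(-rT)
C = 17.7827 + 83.77810427 - 97.50978434 = 4.0510


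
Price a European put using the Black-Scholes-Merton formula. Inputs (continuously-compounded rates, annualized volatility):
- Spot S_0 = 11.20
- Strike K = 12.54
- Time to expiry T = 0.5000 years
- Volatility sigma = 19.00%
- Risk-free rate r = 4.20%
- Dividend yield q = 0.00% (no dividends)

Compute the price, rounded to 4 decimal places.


Answer: Price = 1.3101

Derivation:
d1 = (ln(S/K) + (r - q + 0.5*sigma^2) * T) / (sigma * sqrt(T)) = -0.61767457
d2 = d1 - sigma * sqrt(T) = -0.75202486
exp(-rT) = 0.97921896; exp(-qT) = 1.00000000
P = K * exp(-rT) * N(-d2) - S_0 * exp(-qT) * N(-d1)
N(-d1) = 0.73160506; N(-d2) = 0.77398195
P = 12.5400 * 0.97921896 * 0.77398195 - 11.2000 * 1.00000000 * 0.73160506 = 1.3101


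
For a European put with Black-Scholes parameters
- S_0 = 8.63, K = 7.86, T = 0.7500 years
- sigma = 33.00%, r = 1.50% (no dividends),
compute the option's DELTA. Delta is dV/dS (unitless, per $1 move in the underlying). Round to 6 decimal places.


Answer: Delta = -0.305279

Derivation:
d1 = 0.5092768187; d2 = 0.2234884355
phi(d1) = 0.3504210063; exp(-qT) = 1.0000000000; exp(-rT) = 0.9888130446
N(-d1) = 0.3052791021
Delta = -exp(-qT) * N(-d1) = -1.0000000000 * 0.3052791021 = -0.305279


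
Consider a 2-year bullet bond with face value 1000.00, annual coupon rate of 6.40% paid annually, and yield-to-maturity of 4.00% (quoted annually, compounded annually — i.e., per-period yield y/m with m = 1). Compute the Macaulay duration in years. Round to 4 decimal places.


Coupon per period c = face * coupon_rate / m = 64.000000
Periods per year m = 1; per-period yield y/m = 0.040000
Number of cashflows N = 2
Cashflows (t years, CF_t, discount factor 1/(1+y/m)^(m*t), PV):
  t = 1.0000: CF_t = 64.000000, DF = 0.961538, PV = 61.538462
  t = 2.0000: CF_t = 1064.000000, DF = 0.924556, PV = 983.727811
Price P = sum_t PV_t = 1045.266272
Macaulay numerator sum_t t * PV_t:
  t * PV_t at t = 1.0000: 61.538462
  t * PV_t at t = 2.0000: 1967.455621
Macaulay duration D = (sum_t t * PV_t) / P = 2028.994083 / 1045.266272 = 1.941127

Answer: Macaulay duration = 1.9411 years


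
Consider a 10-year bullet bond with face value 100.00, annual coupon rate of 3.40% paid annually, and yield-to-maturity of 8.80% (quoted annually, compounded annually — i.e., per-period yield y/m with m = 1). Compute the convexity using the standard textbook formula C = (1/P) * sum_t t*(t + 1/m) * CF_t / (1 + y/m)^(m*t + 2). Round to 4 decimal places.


Answer: Convexity = 71.7472

Derivation:
Coupon per period c = face * coupon_rate / m = 3.400000
Periods per year m = 1; per-period yield y/m = 0.088000
Number of cashflows N = 10
Cashflows (t years, CF_t, discount factor 1/(1+y/m)^(m*t), PV):
  t = 1.0000: CF_t = 3.400000, DF = 0.919118, PV = 3.125000
  t = 2.0000: CF_t = 3.400000, DF = 0.844777, PV = 2.872243
  t = 3.0000: CF_t = 3.400000, DF = 0.776450, PV = 2.639929
  t = 4.0000: CF_t = 3.400000, DF = 0.713649, PV = 2.426405
  t = 5.0000: CF_t = 3.400000, DF = 0.655927, PV = 2.230152
  t = 6.0000: CF_t = 3.400000, DF = 0.602874, PV = 2.049772
  t = 7.0000: CF_t = 3.400000, DF = 0.554112, PV = 1.883982
  t = 8.0000: CF_t = 3.400000, DF = 0.509294, PV = 1.731601
  t = 9.0000: CF_t = 3.400000, DF = 0.468101, PV = 1.591545
  t = 10.0000: CF_t = 103.400000, DF = 0.430240, PV = 44.486843
Price P = sum_t PV_t = 65.037470
Convexity numerator sum_t t*(t + 1/m) * CF_t / (1+y/m)^(m*t + 2):
  t = 1.0000: term = 5.279858
  t = 2.0000: term = 14.558431
  t = 3.0000: term = 26.761823
  t = 4.0000: term = 40.995439
  t = 5.0000: term = 56.519447
  t = 6.0000: term = 72.727230
  t = 7.0000: term = 89.126507
  t = 8.0000: term = 105.322815
  t = 9.0000: term = 121.005073
  t = 10.0000: term = 4133.961994
Convexity = (1/P) * sum = 4666.258616 / 65.037470 = 71.747234


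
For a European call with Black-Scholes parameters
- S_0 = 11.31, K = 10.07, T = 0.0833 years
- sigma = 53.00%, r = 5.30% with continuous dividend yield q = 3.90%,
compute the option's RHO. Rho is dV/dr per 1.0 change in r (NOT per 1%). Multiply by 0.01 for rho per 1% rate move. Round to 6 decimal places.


Answer: Rho = 0.630525

Derivation:
d1 = 0.8432673973; d2 = 0.6903001786
phi(d1) = 0.2795739379; exp(-qT) = 0.9967565713; exp(-rT) = 0.9955948313
N(d2) = 0.7549972822
Rho = K*T*exp(-rT)*N(d2) = 10.0700 * 0.0833 * 0.9955948313 * 0.7549972822 = 0.630525


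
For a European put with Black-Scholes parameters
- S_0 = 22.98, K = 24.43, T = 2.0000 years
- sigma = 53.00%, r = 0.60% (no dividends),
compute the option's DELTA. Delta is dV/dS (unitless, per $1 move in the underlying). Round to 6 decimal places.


Answer: Delta = -0.378607

Derivation:
d1 = 0.3091422646; d2 = -0.4403909235
phi(d1) = 0.3803273297; exp(-qT) = 1.0000000000; exp(-rT) = 0.9880717129
N(-d1) = 0.3786066551
Delta = -exp(-qT) * N(-d1) = -1.0000000000 * 0.3786066551 = -0.378607


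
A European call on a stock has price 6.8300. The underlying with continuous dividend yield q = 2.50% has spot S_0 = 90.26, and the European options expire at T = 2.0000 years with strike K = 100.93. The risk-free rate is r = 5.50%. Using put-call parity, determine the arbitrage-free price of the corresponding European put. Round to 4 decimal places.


Put-call parity: C - P = S_0 * exp(-qT) - K * exp(-rT).
S_0 * exp(-qT) = 90.2600 * 0.95122942 = 85.85796786
K * exp(-rT) = 100.9300 * 0.89583414 = 90.41653928
P = C - S*exp(-qT) + K*exp(-rT)
P = 6.8300 - 85.85796786 + 90.41653928 = 11.3886

Answer: Put price = 11.3886


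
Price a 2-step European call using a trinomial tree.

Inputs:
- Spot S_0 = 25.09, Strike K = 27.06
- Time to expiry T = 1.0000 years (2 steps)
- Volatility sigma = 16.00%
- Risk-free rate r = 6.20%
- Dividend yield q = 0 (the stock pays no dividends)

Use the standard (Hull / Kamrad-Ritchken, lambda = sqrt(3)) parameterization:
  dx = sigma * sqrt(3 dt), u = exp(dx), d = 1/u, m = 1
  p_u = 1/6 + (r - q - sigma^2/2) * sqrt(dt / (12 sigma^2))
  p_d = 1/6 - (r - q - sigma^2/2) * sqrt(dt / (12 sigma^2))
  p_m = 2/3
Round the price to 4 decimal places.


Answer: Price = V(0,0) = 1.4934

Derivation:
dt = T/N = 0.500000; dx = sigma*sqrt(3*dt) = 0.195959
u = exp(dx) = 1.216477; d = 1/u = 0.822046
p_u = 0.229435, p_m = 0.666667, p_d = 0.103898
Discount per step: exp(-r*dt) = 0.969476
Stock lattice S(k, j) with j the centered position index:
  k=0: S(0,+0) = 25.0900
  k=1: S(1,-1) = 20.6251; S(1,+0) = 25.0900; S(1,+1) = 30.5214
  k=2: S(2,-2) = 16.9548; S(2,-1) = 20.6251; S(2,+0) = 25.0900; S(2,+1) = 30.5214; S(2,+2) = 37.1286
Terminal payoffs V(N, j) = max(S_T - K, 0):
  V(2,-2) = 0.000000; V(2,-1) = 0.000000; V(2,+0) = 0.000000; V(2,+1) = 3.461414; V(2,+2) = 10.068606
Backward induction: V(k, j) = exp(-r*dt) * [p_u * V(k+1, j+1) + p_m * V(k+1, j) + p_d * V(k+1, j-1)]
  V(1,-1) = exp(-r*dt) * [p_u*0.000000 + p_m*0.000000 + p_d*0.000000] = 0.000000
  V(1,+0) = exp(-r*dt) * [p_u*3.461414 + p_m*0.000000 + p_d*0.000000] = 0.769927
  V(1,+1) = exp(-r*dt) * [p_u*10.068606 + p_m*3.461414 + p_d*0.000000] = 4.476746
  V(0,+0) = exp(-r*dt) * [p_u*4.476746 + p_m*0.769927 + p_d*0.000000] = 1.493386


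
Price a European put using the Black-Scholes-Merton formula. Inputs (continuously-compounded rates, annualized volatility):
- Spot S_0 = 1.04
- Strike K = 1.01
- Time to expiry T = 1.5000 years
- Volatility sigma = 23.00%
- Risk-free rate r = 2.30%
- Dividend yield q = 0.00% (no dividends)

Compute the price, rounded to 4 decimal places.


d1 = (ln(S/K) + (r - q + 0.5*sigma^2) * T) / (sigma * sqrt(T)) = 0.36722957
d2 = d1 - sigma * sqrt(T) = 0.08553825
exp(-rT) = 0.96608834; exp(-qT) = 1.00000000
P = K * exp(-rT) * N(-d2) - S_0 * exp(-qT) * N(-d1)
N(-d1) = 0.35672389; N(-d2) = 0.46591674
P = 1.0100 * 0.96608834 * 0.46591674 - 1.0400 * 1.00000000 * 0.35672389 = 0.0836

Answer: Price = 0.0836


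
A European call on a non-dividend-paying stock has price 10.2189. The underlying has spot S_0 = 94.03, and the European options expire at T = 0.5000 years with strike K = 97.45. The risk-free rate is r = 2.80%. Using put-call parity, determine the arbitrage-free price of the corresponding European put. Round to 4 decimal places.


Answer: Put price = 12.2841

Derivation:
Put-call parity: C - P = S_0 * exp(-qT) - K * exp(-rT).
S_0 * exp(-qT) = 94.0300 * 1.00000000 = 94.03000000
K * exp(-rT) = 97.4500 * 0.98609754 = 96.09520569
P = C - S*exp(-qT) + K*exp(-rT)
P = 10.2189 - 94.03000000 + 96.09520569 = 12.2841


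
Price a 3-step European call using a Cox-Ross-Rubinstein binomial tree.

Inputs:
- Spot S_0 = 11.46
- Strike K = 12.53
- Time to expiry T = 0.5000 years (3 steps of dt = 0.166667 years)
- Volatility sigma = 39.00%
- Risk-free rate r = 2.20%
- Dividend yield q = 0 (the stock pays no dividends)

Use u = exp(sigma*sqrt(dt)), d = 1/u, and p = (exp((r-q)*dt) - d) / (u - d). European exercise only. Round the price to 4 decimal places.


Answer: Price = V(0,0) = 0.9343

Derivation:
dt = T/N = 0.166667
u = exp(sigma*sqrt(dt)) = 1.172592; d = 1/u = 0.852811
p = (exp((r-q)*dt) - d) / (u - d) = 0.471767
Discount per step: exp(-r*dt) = 0.996340
Stock lattice S(k, i) with i counting down-moves:
  k=0: S(0,0) = 11.4600
  k=1: S(1,0) = 13.4379; S(1,1) = 9.7732
  k=2: S(2,0) = 15.7572; S(2,1) = 11.4600; S(2,2) = 8.3347
  k=3: S(3,0) = 18.4768; S(3,1) = 13.4379; S(3,2) = 9.7732; S(3,3) = 7.1079
Terminal payoffs V(N, i) = max(S_T - K, 0):
  V(3,0) = 5.946750; V(3,1) = 0.907906; V(3,2) = 0.000000; V(3,3) = 0.000000
Backward induction: V(k, i) = exp(-r*dt) * [p * V(k+1, i) + (1-p) * V(k+1, i+1)].
  V(2,0) = exp(-r*dt) * [p*5.946750 + (1-p)*0.907906] = 3.273043
  V(2,1) = exp(-r*dt) * [p*0.907906 + (1-p)*0.000000] = 0.426753
  V(2,2) = exp(-r*dt) * [p*0.000000 + (1-p)*0.000000] = 0.000000
  V(1,0) = exp(-r*dt) * [p*3.273043 + (1-p)*0.426753] = 1.763062
  V(1,1) = exp(-r*dt) * [p*0.426753 + (1-p)*0.000000] = 0.200591
  V(0,0) = exp(-r*dt) * [p*1.763062 + (1-p)*0.200591] = 0.934281


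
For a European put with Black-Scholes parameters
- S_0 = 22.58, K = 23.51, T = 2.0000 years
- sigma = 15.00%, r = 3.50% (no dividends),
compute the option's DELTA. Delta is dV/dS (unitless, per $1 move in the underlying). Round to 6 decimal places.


Answer: Delta = -0.402925

Derivation:
d1 = 0.2457841708; d2 = 0.0336521365
phi(d1) = 0.3870724235; exp(-qT) = 1.0000000000; exp(-rT) = 0.9323938199
N(-d1) = 0.4029246556
Delta = -exp(-qT) * N(-d1) = -1.0000000000 * 0.4029246556 = -0.402925


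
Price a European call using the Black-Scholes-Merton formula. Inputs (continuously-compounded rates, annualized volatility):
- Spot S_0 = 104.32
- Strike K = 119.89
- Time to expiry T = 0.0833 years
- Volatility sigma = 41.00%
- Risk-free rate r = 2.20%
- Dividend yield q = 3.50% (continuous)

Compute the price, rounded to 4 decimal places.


d1 = (ln(S/K) + (r - q + 0.5*sigma^2) * T) / (sigma * sqrt(T)) = -1.12557735
d2 = d1 - sigma * sqrt(T) = -1.24391048
exp(-rT) = 0.99816908; exp(-qT) = 0.99708875
C = S_0 * exp(-qT) * N(d1) - K * exp(-rT) * N(d2)
N(d1) = 0.13017223; N(d2) = 0.10676626
C = 104.3200 * 0.99708875 * 0.13017223 - 119.8900 * 0.99816908 * 0.10676626 = 0.7633

Answer: Price = 0.7633


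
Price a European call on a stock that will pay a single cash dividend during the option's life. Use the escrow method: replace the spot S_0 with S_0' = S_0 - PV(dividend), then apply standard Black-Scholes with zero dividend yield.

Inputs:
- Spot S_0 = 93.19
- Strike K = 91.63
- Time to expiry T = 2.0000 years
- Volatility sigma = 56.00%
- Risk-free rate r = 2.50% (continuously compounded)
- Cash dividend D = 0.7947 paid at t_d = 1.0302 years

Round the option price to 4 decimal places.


Answer: Price = 30.3428

Derivation:
PV(D) = D * exp(-r * t_d) = 0.7947 * 0.97457383 = 0.77449382
S_0' = S_0 - PV(D) = 93.1900 - 0.77449382 = 92.41550618
d1 = (ln(S_0'/K) + (r + sigma^2/2)*T) / (sigma*sqrt(T)) = 0.46989272
d2 = d1 - sigma*sqrt(T) = -0.32206687
exp(-rT) = 0.95122942
N(d1) = 0.68078417; N(d2) = 0.37370102
C = S_0' * N(d1) - K * exp(-rT) * N(d2) = 92.41550618 * 0.68078417 - 91.6300 * 0.95122942 * 0.37370102 = 30.3428


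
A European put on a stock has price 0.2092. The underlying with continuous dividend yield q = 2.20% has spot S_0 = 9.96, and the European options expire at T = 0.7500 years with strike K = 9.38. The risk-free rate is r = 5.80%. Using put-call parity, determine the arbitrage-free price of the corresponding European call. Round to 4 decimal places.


Answer: Call price = 1.0255

Derivation:
Put-call parity: C - P = S_0 * exp(-qT) - K * exp(-rT).
S_0 * exp(-qT) = 9.9600 * 0.98363538 = 9.79700838
K * exp(-rT) = 9.3800 * 0.95743255 = 8.98071736
C = P + S*exp(-qT) - K*exp(-rT)
C = 0.2092 + 9.79700838 - 8.98071736 = 1.0255


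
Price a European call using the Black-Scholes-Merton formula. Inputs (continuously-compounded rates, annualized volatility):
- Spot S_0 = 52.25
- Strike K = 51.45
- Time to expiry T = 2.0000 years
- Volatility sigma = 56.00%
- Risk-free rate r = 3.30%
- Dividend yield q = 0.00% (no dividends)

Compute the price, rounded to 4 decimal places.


Answer: Price = 17.5782

Derivation:
d1 = (ln(S/K) + (r - q + 0.5*sigma^2) * T) / (sigma * sqrt(T)) = 0.49879998
d2 = d1 - sigma * sqrt(T) = -0.29315962
exp(-rT) = 0.93613086; exp(-qT) = 1.00000000
C = S_0 * exp(-qT) * N(d1) - K * exp(-rT) * N(d2)
N(d1) = 0.69103985; N(d2) = 0.38470007
C = 52.2500 * 1.00000000 * 0.69103985 - 51.4500 * 0.93613086 * 0.38470007 = 17.5782


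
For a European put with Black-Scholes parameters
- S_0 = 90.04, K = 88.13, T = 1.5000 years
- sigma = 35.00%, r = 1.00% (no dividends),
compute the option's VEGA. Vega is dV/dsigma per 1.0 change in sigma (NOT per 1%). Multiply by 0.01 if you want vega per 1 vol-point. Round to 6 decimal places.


Answer: Vega = 42.066231

Derivation:
d1 = 0.2993416878; d2 = -0.1293190172
phi(d1) = 0.3814630619; exp(-qT) = 1.0000000000; exp(-rT) = 0.9851119396
Vega = S * exp(-qT) * phi(d1) * sqrt(T) = 90.0400 * 1.0000000000 * 0.3814630619 * 1.2247448714 = 42.066231


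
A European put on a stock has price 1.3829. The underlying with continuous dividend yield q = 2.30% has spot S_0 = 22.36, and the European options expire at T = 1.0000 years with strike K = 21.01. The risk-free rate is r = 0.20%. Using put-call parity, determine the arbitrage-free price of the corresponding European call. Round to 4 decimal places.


Put-call parity: C - P = S_0 * exp(-qT) - K * exp(-rT).
S_0 * exp(-qT) = 22.3600 * 0.97726248 = 21.85158914
K * exp(-rT) = 21.0100 * 0.99800200 = 20.96802199
C = P + S*exp(-qT) - K*exp(-rT)
C = 1.3829 + 21.85158914 - 20.96802199 = 2.2665

Answer: Call price = 2.2665


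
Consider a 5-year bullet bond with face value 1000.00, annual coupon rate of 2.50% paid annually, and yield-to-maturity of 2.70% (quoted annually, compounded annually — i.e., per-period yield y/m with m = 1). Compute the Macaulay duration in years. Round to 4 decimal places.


Answer: Macaulay duration = 4.7607 years

Derivation:
Coupon per period c = face * coupon_rate / m = 25.000000
Periods per year m = 1; per-period yield y/m = 0.027000
Number of cashflows N = 5
Cashflows (t years, CF_t, discount factor 1/(1+y/m)^(m*t), PV):
  t = 1.0000: CF_t = 25.000000, DF = 0.973710, PV = 24.342746
  t = 2.0000: CF_t = 25.000000, DF = 0.948111, PV = 23.702771
  t = 3.0000: CF_t = 25.000000, DF = 0.923185, PV = 23.079621
  t = 4.0000: CF_t = 25.000000, DF = 0.898914, PV = 22.472854
  t = 5.0000: CF_t = 1025.000000, DF = 0.875282, PV = 897.163605
Price P = sum_t PV_t = 990.761597
Macaulay numerator sum_t t * PV_t:
  t * PV_t at t = 1.0000: 24.342746
  t * PV_t at t = 2.0000: 47.405542
  t * PV_t at t = 3.0000: 69.238864
  t * PV_t at t = 4.0000: 89.891417
  t * PV_t at t = 5.0000: 4485.818025
Macaulay duration D = (sum_t t * PV_t) / P = 4716.696594 / 990.761597 = 4.760678


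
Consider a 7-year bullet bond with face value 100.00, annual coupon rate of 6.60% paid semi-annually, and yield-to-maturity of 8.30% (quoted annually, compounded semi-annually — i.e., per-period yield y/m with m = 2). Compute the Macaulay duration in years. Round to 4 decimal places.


Coupon per period c = face * coupon_rate / m = 3.300000
Periods per year m = 2; per-period yield y/m = 0.041500
Number of cashflows N = 14
Cashflows (t years, CF_t, discount factor 1/(1+y/m)^(m*t), PV):
  t = 0.5000: CF_t = 3.300000, DF = 0.960154, PV = 3.168507
  t = 1.0000: CF_t = 3.300000, DF = 0.921895, PV = 3.042253
  t = 1.5000: CF_t = 3.300000, DF = 0.885161, PV = 2.921031
  t = 2.0000: CF_t = 3.300000, DF = 0.849890, PV = 2.804638
  t = 2.5000: CF_t = 3.300000, DF = 0.816025, PV = 2.692884
  t = 3.0000: CF_t = 3.300000, DF = 0.783510, PV = 2.585582
  t = 3.5000: CF_t = 3.300000, DF = 0.752290, PV = 2.482556
  t = 4.0000: CF_t = 3.300000, DF = 0.722314, PV = 2.383635
  t = 4.5000: CF_t = 3.300000, DF = 0.693532, PV = 2.288656
  t = 5.0000: CF_t = 3.300000, DF = 0.665897, PV = 2.197461
  t = 5.5000: CF_t = 3.300000, DF = 0.639364, PV = 2.109900
  t = 6.0000: CF_t = 3.300000, DF = 0.613887, PV = 2.025828
  t = 6.5000: CF_t = 3.300000, DF = 0.589426, PV = 1.945106
  t = 7.0000: CF_t = 103.300000, DF = 0.565940, PV = 58.461571
Price P = sum_t PV_t = 91.109608
Macaulay numerator sum_t t * PV_t:
  t * PV_t at t = 0.5000: 1.584253
  t * PV_t at t = 1.0000: 3.042253
  t * PV_t at t = 1.5000: 4.381546
  t * PV_t at t = 2.0000: 5.609276
  t * PV_t at t = 2.5000: 6.732209
  t * PV_t at t = 3.0000: 7.756746
  t * PV_t at t = 3.5000: 8.688945
  t * PV_t at t = 4.0000: 9.534540
  t * PV_t at t = 4.5000: 10.298951
  t * PV_t at t = 5.0000: 10.987306
  t * PV_t at t = 5.5000: 11.604451
  t * PV_t at t = 6.0000: 12.154970
  t * PV_t at t = 6.5000: 12.643192
  t * PV_t at t = 7.0000: 409.230997
Macaulay duration D = (sum_t t * PV_t) / P = 514.249636 / 91.109608 = 5.644296

Answer: Macaulay duration = 5.6443 years


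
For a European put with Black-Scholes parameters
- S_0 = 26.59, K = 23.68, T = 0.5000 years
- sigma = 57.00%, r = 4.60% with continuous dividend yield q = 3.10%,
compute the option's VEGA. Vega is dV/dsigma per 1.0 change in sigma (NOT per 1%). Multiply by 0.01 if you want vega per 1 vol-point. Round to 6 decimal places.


Answer: Vega = 6.492469

Derivation:
d1 = 0.5077011684; d2 = 0.1046503032
phi(d1) = 0.3507018764; exp(-qT) = 0.9846195068; exp(-rT) = 0.9772624838
Vega = S * exp(-qT) * phi(d1) * sqrt(T) = 26.5900 * 0.9846195068 * 0.3507018764 * 0.7071067812 = 6.492469


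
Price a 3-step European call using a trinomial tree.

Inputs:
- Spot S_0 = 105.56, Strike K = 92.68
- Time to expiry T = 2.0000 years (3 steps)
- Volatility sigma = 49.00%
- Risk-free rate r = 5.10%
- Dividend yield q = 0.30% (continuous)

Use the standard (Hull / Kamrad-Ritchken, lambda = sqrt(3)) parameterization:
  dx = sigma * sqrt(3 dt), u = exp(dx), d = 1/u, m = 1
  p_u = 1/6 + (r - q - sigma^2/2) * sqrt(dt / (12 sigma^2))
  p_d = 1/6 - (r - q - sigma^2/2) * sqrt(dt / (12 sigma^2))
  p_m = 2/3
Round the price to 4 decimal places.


Answer: Price = V(0,0) = 36.5554

Derivation:
dt = T/N = 0.666667; dx = sigma*sqrt(3*dt) = 0.692965
u = exp(dx) = 1.999635; d = 1/u = 0.500091
p_u = 0.132009, p_m = 0.666667, p_d = 0.201325
Discount per step: exp(-r*dt) = 0.966572
Stock lattice S(k, j) with j the centered position index:
  k=0: S(0,+0) = 105.5600
  k=1: S(1,-1) = 52.7896; S(1,+0) = 105.5600; S(1,+1) = 211.0815
  k=2: S(2,-2) = 26.3996; S(2,-1) = 52.7896; S(2,+0) = 105.5600; S(2,+1) = 211.0815; S(2,+2) = 422.0859
  k=3: S(3,-3) = 13.2022; S(3,-2) = 26.3996; S(3,-1) = 52.7896; S(3,+0) = 105.5600; S(3,+1) = 211.0815; S(3,+2) = 422.0859; S(3,+3) = 844.0177
Terminal payoffs V(N, j) = max(S_T - K, 0):
  V(3,-3) = 0.000000; V(3,-2) = 0.000000; V(3,-1) = 0.000000; V(3,+0) = 12.880000; V(3,+1) = 118.401467; V(3,+2) = 329.405881; V(3,+3) = 751.337685
Backward induction: V(k, j) = exp(-r*dt) * [p_u * V(k+1, j+1) + p_m * V(k+1, j) + p_d * V(k+1, j-1)]
  V(2,-2) = exp(-r*dt) * [p_u*0.000000 + p_m*0.000000 + p_d*0.000000] = 0.000000
  V(2,-1) = exp(-r*dt) * [p_u*12.880000 + p_m*0.000000 + p_d*0.000000] = 1.643436
  V(2,+0) = exp(-r*dt) * [p_u*118.401467 + p_m*12.880000 + p_d*0.000000] = 23.407176
  V(2,+1) = exp(-r*dt) * [p_u*329.405881 + p_m*118.401467 + p_d*12.880000] = 120.832893
  V(2,+2) = exp(-r*dt) * [p_u*751.337685 + p_m*329.405881 + p_d*118.401467] = 331.170823
  V(1,-1) = exp(-r*dt) * [p_u*23.407176 + p_m*1.643436 + p_d*0.000000] = 4.045660
  V(1,+0) = exp(-r*dt) * [p_u*120.832893 + p_m*23.407176 + p_d*1.643436] = 30.820732
  V(1,+1) = exp(-r*dt) * [p_u*331.170823 + p_m*120.832893 + p_d*23.407176] = 124.673388
  V(0,+0) = exp(-r*dt) * [p_u*124.673388 + p_m*30.820732 + p_d*4.045660] = 36.555378


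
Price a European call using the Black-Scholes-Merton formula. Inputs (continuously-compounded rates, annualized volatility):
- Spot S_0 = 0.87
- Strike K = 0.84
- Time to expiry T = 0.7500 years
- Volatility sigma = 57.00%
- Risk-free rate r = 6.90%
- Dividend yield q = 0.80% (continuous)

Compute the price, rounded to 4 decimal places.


Answer: Price = 0.1977

Derivation:
d1 = (ln(S/K) + (r - q + 0.5*sigma^2) * T) / (sigma * sqrt(T)) = 0.41058481
d2 = d1 - sigma * sqrt(T) = -0.08304967
exp(-rT) = 0.94956623; exp(-qT) = 0.99401796
C = S_0 * exp(-qT) * N(d1) - K * exp(-rT) * N(d2)
N(d1) = 0.65931150; N(d2) = 0.46690602
C = 0.8700 * 0.99401796 * 0.65931150 - 0.8400 * 0.94956623 * 0.46690602 = 0.1977


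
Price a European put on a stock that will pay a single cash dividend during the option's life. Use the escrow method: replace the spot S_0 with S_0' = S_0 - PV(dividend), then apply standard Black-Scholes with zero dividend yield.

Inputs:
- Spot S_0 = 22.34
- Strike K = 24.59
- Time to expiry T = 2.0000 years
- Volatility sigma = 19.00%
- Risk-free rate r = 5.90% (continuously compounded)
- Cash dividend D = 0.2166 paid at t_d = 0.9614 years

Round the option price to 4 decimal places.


PV(D) = D * exp(-r * t_d) = 0.2166 * 0.94485614 = 0.20465584
S_0' = S_0 - PV(D) = 22.3400 - 0.20465584 = 22.13534416
d1 = (ln(S_0'/K) + (r + sigma^2/2)*T) / (sigma*sqrt(T)) = 0.18212003
d2 = d1 - sigma*sqrt(T) = -0.08658054
exp(-rT) = 0.88869605
N(-d1) = 0.42774426; N(-d2) = 0.53449753
P = K * exp(-rT) * N(-d2) - S_0' * N(-d1) = 24.5900 * 0.88869605 * 0.53449753 - 22.13534416 * 0.42774426 = 2.2121

Answer: Price = 2.2121


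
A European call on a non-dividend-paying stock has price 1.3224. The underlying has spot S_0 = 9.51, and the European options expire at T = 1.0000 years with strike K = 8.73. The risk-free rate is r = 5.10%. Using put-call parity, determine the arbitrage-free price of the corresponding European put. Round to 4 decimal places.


Put-call parity: C - P = S_0 * exp(-qT) - K * exp(-rT).
S_0 * exp(-qT) = 9.5100 * 1.00000000 = 9.51000000
K * exp(-rT) = 8.7300 * 0.95027867 = 8.29593279
P = C - S*exp(-qT) + K*exp(-rT)
P = 1.3224 - 9.51000000 + 8.29593279 = 0.1083

Answer: Put price = 0.1083


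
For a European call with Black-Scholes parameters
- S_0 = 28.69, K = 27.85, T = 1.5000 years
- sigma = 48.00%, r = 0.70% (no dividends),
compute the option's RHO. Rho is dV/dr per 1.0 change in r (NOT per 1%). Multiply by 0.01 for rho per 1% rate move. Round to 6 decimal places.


d1 = 0.3623470021; d2 = -0.2255305361
phi(d1) = 0.3735937850; exp(-qT) = 1.0000000000; exp(-rT) = 0.9895549326
N(d2) = 0.4107832864
Rho = K*T*exp(-rT)*N(d2) = 27.8500 * 1.5000 * 0.9895549326 * 0.4107832864 = 16.981230

Answer: Rho = 16.981230


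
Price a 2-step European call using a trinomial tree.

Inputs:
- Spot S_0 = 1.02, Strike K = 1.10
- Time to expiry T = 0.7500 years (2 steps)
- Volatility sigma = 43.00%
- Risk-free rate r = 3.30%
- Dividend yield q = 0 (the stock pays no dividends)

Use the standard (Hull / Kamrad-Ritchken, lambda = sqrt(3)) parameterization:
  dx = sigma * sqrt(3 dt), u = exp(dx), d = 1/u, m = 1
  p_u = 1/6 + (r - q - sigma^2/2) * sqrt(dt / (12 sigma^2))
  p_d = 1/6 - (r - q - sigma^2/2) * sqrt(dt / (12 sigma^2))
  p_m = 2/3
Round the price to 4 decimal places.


dt = T/N = 0.375000; dx = sigma*sqrt(3*dt) = 0.456084
u = exp(dx) = 1.577883; d = 1/u = 0.633761
p_u = 0.142226, p_m = 0.666667, p_d = 0.191107
Discount per step: exp(-r*dt) = 0.987701
Stock lattice S(k, j) with j the centered position index:
  k=0: S(0,+0) = 1.0200
  k=1: S(1,-1) = 0.6464; S(1,+0) = 1.0200; S(1,+1) = 1.6094
  k=2: S(2,-2) = 0.4097; S(2,-1) = 0.6464; S(2,+0) = 1.0200; S(2,+1) = 1.6094; S(2,+2) = 2.5395
Terminal payoffs V(N, j) = max(S_T - K, 0):
  V(2,-2) = 0.000000; V(2,-1) = 0.000000; V(2,+0) = 0.000000; V(2,+1) = 0.509440; V(2,+2) = 1.439508
Backward induction: V(k, j) = exp(-r*dt) * [p_u * V(k+1, j+1) + p_m * V(k+1, j) + p_d * V(k+1, j-1)]
  V(1,-1) = exp(-r*dt) * [p_u*0.000000 + p_m*0.000000 + p_d*0.000000] = 0.000000
  V(1,+0) = exp(-r*dt) * [p_u*0.509440 + p_m*0.000000 + p_d*0.000000] = 0.071565
  V(1,+1) = exp(-r*dt) * [p_u*1.439508 + p_m*0.509440 + p_d*0.000000] = 0.537668
  V(0,+0) = exp(-r*dt) * [p_u*0.537668 + p_m*0.071565 + p_d*0.000000] = 0.122653

Answer: Price = V(0,0) = 0.1227


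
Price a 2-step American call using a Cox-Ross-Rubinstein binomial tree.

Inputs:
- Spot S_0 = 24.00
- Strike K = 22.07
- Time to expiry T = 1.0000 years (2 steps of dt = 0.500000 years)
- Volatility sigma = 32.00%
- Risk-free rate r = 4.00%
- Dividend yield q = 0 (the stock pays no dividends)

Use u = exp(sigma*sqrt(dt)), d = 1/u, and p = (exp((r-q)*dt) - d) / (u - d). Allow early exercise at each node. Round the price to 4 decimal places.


Answer: Price = V(0,0) = 4.5100

Derivation:
dt = T/N = 0.500000
u = exp(sigma*sqrt(dt)) = 1.253919; d = 1/u = 0.797499
p = (exp((r-q)*dt) - d) / (u - d) = 0.487932
Discount per step: exp(-r*dt) = 0.980199
Stock lattice S(k, i) with i counting down-moves:
  k=0: S(0,0) = 24.0000
  k=1: S(1,0) = 30.0941; S(1,1) = 19.1400
  k=2: S(2,0) = 37.7355; S(2,1) = 24.0000; S(2,2) = 15.2641
Terminal payoffs V(N, i) = max(S_T - K, 0):
  V(2,0) = 15.665533; V(2,1) = 1.930000; V(2,2) = 0.000000
Backward induction: V(k, i) = exp(-r*dt) * [p * V(k+1, i) + (1-p) * V(k+1, i+1)]; then take max(V_cont, immediate exercise) for American.
  V(1,0) = exp(-r*dt) * [p*15.665533 + (1-p)*1.930000] = 8.461081; exercise = 8.024066; V(1,0) = max -> 8.461081
  V(1,1) = exp(-r*dt) * [p*1.930000 + (1-p)*0.000000] = 0.923062; exercise = 0.000000; V(1,1) = max -> 0.923062
  V(0,0) = exp(-r*dt) * [p*8.461081 + (1-p)*0.923062] = 4.509995; exercise = 1.930000; V(0,0) = max -> 4.509995


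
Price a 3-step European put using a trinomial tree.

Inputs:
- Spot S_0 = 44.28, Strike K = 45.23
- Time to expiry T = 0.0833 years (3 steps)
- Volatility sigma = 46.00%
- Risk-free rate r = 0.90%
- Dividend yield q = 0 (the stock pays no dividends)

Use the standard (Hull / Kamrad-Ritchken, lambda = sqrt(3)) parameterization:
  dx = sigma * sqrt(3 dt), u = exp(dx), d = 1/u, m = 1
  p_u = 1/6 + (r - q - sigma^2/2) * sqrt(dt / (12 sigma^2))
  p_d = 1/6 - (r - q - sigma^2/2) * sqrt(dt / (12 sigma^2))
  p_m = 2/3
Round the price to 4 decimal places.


dt = T/N = 0.027767; dx = sigma*sqrt(3*dt) = 0.132764
u = exp(dx) = 1.141980; d = 1/u = 0.875672
p_u = 0.156544, p_m = 0.666667, p_d = 0.176789
Discount per step: exp(-r*dt) = 0.999750
Stock lattice S(k, j) with j the centered position index:
  k=0: S(0,+0) = 44.2800
  k=1: S(1,-1) = 38.7747; S(1,+0) = 44.2800; S(1,+1) = 50.5669
  k=2: S(2,-2) = 33.9539; S(2,-1) = 38.7747; S(2,+0) = 44.2800; S(2,+1) = 50.5669; S(2,+2) = 57.7464
  k=3: S(3,-3) = 29.7325; S(3,-2) = 33.9539; S(3,-1) = 38.7747; S(3,+0) = 44.2800; S(3,+1) = 50.5669; S(3,+2) = 57.7464; S(3,+3) = 65.9453
Terminal payoffs V(N, j) = max(K - S_T, 0):
  V(3,-3) = 15.497489; V(3,-2) = 11.276053; V(3,-1) = 6.455256; V(3,+0) = 0.950000; V(3,+1) = 0.000000; V(3,+2) = 0.000000; V(3,+3) = 0.000000
Backward induction: V(k, j) = exp(-r*dt) * [p_u * V(k+1, j+1) + p_m * V(k+1, j) + p_d * V(k+1, j-1)]
  V(2,-2) = exp(-r*dt) * [p_u*6.455256 + p_m*11.276053 + p_d*15.497489] = 11.264874
  V(2,-1) = exp(-r*dt) * [p_u*0.950000 + p_m*6.455256 + p_d*11.276053] = 6.444095
  V(2,+0) = exp(-r*dt) * [p_u*0.000000 + p_m*0.950000 + p_d*6.455256] = 1.774109
  V(2,+1) = exp(-r*dt) * [p_u*0.000000 + p_m*0.000000 + p_d*0.950000] = 0.167908
  V(2,+2) = exp(-r*dt) * [p_u*0.000000 + p_m*0.000000 + p_d*0.000000] = 0.000000
  V(1,-1) = exp(-r*dt) * [p_u*1.774109 + p_m*6.444095 + p_d*11.264874] = 6.563657
  V(1,+0) = exp(-r*dt) * [p_u*0.167908 + p_m*1.774109 + p_d*6.444095] = 2.347684
  V(1,+1) = exp(-r*dt) * [p_u*0.000000 + p_m*0.167908 + p_d*1.774109] = 0.425476
  V(0,+0) = exp(-r*dt) * [p_u*0.425476 + p_m*2.347684 + p_d*6.563657] = 2.791414

Answer: Price = V(0,0) = 2.7914


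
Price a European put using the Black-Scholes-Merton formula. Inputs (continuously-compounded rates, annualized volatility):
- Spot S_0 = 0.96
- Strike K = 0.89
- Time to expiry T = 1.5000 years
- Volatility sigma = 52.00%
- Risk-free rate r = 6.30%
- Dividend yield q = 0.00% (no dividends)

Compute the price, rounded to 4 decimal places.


d1 = (ln(S/K) + (r - q + 0.5*sigma^2) * T) / (sigma * sqrt(T)) = 0.58569784
d2 = d1 - sigma * sqrt(T) = -0.05116949
exp(-rT) = 0.90982773; exp(-qT) = 1.00000000
P = K * exp(-rT) * N(-d2) - S_0 * exp(-qT) * N(-d1)
N(-d1) = 0.27903929; N(-d2) = 0.52040477
P = 0.8900 * 0.90982773 * 0.52040477 - 0.9600 * 1.00000000 * 0.27903929 = 0.1535

Answer: Price = 0.1535


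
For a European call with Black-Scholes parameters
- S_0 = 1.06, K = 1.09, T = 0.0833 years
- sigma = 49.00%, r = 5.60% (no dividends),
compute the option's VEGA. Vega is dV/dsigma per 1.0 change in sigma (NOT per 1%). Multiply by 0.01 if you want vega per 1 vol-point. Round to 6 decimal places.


Answer: Vega = 0.121516

Derivation:
d1 = -0.0936471988; d2 = -0.2350697217
phi(d1) = 0.3971967885; exp(-qT) = 1.0000000000; exp(-rT) = 0.9953460633
Vega = S * exp(-qT) * phi(d1) * sqrt(T) = 1.0600 * 1.0000000000 * 0.3971967885 * 0.2886173938 = 0.121516


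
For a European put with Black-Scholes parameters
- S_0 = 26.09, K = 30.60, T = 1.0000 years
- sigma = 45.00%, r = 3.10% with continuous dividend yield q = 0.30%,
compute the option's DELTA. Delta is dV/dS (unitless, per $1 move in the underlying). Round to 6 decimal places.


Answer: Delta = -0.525174

Derivation:
d1 = -0.0671064662; d2 = -0.5171064662
phi(d1) = 0.3980450170; exp(-qT) = 0.9970044955; exp(-rT) = 0.9694755731
N(-d1) = 0.5267515269
Delta = -exp(-qT) * N(-d1) = -0.9970044955 * 0.5267515269 = -0.525174


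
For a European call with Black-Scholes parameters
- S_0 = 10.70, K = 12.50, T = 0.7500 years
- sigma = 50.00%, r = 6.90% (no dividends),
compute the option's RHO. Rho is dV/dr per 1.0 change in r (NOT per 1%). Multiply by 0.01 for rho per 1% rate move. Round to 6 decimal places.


Answer: Rho = 2.885813

Derivation:
d1 = -0.0230591454; d2 = -0.4560718473
phi(d1) = 0.3988362309; exp(-qT) = 1.0000000000; exp(-rT) = 0.9495662287
N(d2) = 0.3241691570
Rho = K*T*exp(-rT)*N(d2) = 12.5000 * 0.7500 * 0.9495662287 * 0.3241691570 = 2.885813


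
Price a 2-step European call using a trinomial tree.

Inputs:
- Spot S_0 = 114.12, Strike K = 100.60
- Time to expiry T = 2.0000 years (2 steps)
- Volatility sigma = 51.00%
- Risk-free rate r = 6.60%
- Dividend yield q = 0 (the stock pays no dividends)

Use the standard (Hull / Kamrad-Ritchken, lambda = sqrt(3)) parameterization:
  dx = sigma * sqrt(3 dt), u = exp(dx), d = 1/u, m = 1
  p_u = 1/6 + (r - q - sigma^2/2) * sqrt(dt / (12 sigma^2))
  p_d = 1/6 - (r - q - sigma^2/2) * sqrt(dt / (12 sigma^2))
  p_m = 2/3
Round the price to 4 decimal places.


Answer: Price = V(0,0) = 41.0820

Derivation:
dt = T/N = 1.000000; dx = sigma*sqrt(3*dt) = 0.883346
u = exp(dx) = 2.418980; d = 1/u = 0.413397
p_u = 0.130412, p_m = 0.666667, p_d = 0.202921
Discount per step: exp(-r*dt) = 0.936131
Stock lattice S(k, j) with j the centered position index:
  k=0: S(0,+0) = 114.1200
  k=1: S(1,-1) = 47.1769; S(1,+0) = 114.1200; S(1,+1) = 276.0540
  k=2: S(2,-2) = 19.5028; S(2,-1) = 47.1769; S(2,+0) = 114.1200; S(2,+1) = 276.0540; S(2,+2) = 667.7690
Terminal payoffs V(N, j) = max(S_T - K, 0):
  V(2,-2) = 0.000000; V(2,-1) = 0.000000; V(2,+0) = 13.520000; V(2,+1) = 175.453983; V(2,+2) = 567.169030
Backward induction: V(k, j) = exp(-r*dt) * [p_u * V(k+1, j+1) + p_m * V(k+1, j) + p_d * V(k+1, j-1)]
  V(1,-1) = exp(-r*dt) * [p_u*13.520000 + p_m*0.000000 + p_d*0.000000] = 1.650564
  V(1,+0) = exp(-r*dt) * [p_u*175.453983 + p_m*13.520000 + p_d*0.000000] = 29.857632
  V(1,+1) = exp(-r*dt) * [p_u*567.169030 + p_m*175.453983 + p_d*13.520000] = 181.308631
  V(0,+0) = exp(-r*dt) * [p_u*181.308631 + p_m*29.857632 + p_d*1.650564] = 41.082035


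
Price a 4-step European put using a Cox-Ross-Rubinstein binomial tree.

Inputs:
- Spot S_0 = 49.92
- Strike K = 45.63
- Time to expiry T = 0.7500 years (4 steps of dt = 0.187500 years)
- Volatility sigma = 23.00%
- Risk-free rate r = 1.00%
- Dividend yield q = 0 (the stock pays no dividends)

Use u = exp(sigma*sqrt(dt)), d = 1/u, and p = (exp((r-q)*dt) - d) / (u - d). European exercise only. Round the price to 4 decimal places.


Answer: Price = V(0,0) = 2.0939

Derivation:
dt = T/N = 0.187500
u = exp(sigma*sqrt(dt)) = 1.104721; d = 1/u = 0.905206
p = (exp((r-q)*dt) - d) / (u - d) = 0.484529
Discount per step: exp(-r*dt) = 0.998127
Stock lattice S(k, i) with i counting down-moves:
  k=0: S(0,0) = 49.9200
  k=1: S(1,0) = 55.1477; S(1,1) = 45.1879
  k=2: S(2,0) = 60.9228; S(2,1) = 49.9200; S(2,2) = 40.9043
  k=3: S(3,0) = 67.3027; S(3,1) = 55.1477; S(3,2) = 45.1879; S(3,3) = 37.0268
  k=4: S(4,0) = 74.3507; S(4,1) = 60.9228; S(4,2) = 49.9200; S(4,3) = 40.9043; S(4,4) = 33.5169
Terminal payoffs V(N, i) = max(K - S_T, 0):
  V(4,0) = 0.000000; V(4,1) = 0.000000; V(4,2) = 0.000000; V(4,3) = 4.725672; V(4,4) = 12.113092
Backward induction: V(k, i) = exp(-r*dt) * [p * V(k+1, i) + (1-p) * V(k+1, i+1)].
  V(3,0) = exp(-r*dt) * [p*0.000000 + (1-p)*0.000000] = 0.000000
  V(3,1) = exp(-r*dt) * [p*0.000000 + (1-p)*0.000000] = 0.000000
  V(3,2) = exp(-r*dt) * [p*0.000000 + (1-p)*4.725672] = 2.431384
  V(3,3) = exp(-r*dt) * [p*4.725672 + (1-p)*12.113092] = 8.517687
  V(2,0) = exp(-r*dt) * [p*0.000000 + (1-p)*0.000000] = 0.000000
  V(2,1) = exp(-r*dt) * [p*0.000000 + (1-p)*2.431384] = 1.250960
  V(2,2) = exp(-r*dt) * [p*2.431384 + (1-p)*8.517687] = 5.558266
  V(1,0) = exp(-r*dt) * [p*0.000000 + (1-p)*1.250960] = 0.643626
  V(1,1) = exp(-r*dt) * [p*1.250960 + (1-p)*5.558266] = 3.464749
  V(0,0) = exp(-r*dt) * [p*0.643626 + (1-p)*3.464749] = 2.093904


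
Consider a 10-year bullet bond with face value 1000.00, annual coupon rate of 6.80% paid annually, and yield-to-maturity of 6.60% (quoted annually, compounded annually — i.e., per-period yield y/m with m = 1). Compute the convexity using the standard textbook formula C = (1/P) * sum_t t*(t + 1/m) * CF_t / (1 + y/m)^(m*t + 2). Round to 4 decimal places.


Coupon per period c = face * coupon_rate / m = 68.000000
Periods per year m = 1; per-period yield y/m = 0.066000
Number of cashflows N = 10
Cashflows (t years, CF_t, discount factor 1/(1+y/m)^(m*t), PV):
  t = 1.0000: CF_t = 68.000000, DF = 0.938086, PV = 63.789869
  t = 2.0000: CF_t = 68.000000, DF = 0.880006, PV = 59.840402
  t = 3.0000: CF_t = 68.000000, DF = 0.825521, PV = 56.135462
  t = 4.0000: CF_t = 68.000000, DF = 0.774410, PV = 52.659908
  t = 5.0000: CF_t = 68.000000, DF = 0.726464, PV = 49.399538
  t = 6.0000: CF_t = 68.000000, DF = 0.681486, PV = 46.341030
  t = 7.0000: CF_t = 68.000000, DF = 0.639292, PV = 43.471886
  t = 8.0000: CF_t = 68.000000, DF = 0.599711, PV = 40.780381
  t = 9.0000: CF_t = 68.000000, DF = 0.562581, PV = 38.255517
  t = 10.0000: CF_t = 1068.000000, DF = 0.527750, PV = 563.636625
Price P = sum_t PV_t = 1014.310617
Convexity numerator sum_t t*(t + 1/m) * CF_t / (1+y/m)^(m*t + 2):
  t = 1.0000: term = 112.270923
  t = 2.0000: term = 315.959446
  t = 3.0000: term = 592.794459
  t = 4.0000: term = 926.820605
  t = 5.0000: term = 1304.156573
  t = 6.0000: term = 1712.775987
  t = 7.0000: term = 2142.308927
  t = 8.0000: term = 2583.862281
  t = 9.0000: term = 3029.857272
  t = 10.0000: term = 54560.391953
Convexity = (1/P) * sum = 67281.198427 / 1014.310617 = 66.331947

Answer: Convexity = 66.3319
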